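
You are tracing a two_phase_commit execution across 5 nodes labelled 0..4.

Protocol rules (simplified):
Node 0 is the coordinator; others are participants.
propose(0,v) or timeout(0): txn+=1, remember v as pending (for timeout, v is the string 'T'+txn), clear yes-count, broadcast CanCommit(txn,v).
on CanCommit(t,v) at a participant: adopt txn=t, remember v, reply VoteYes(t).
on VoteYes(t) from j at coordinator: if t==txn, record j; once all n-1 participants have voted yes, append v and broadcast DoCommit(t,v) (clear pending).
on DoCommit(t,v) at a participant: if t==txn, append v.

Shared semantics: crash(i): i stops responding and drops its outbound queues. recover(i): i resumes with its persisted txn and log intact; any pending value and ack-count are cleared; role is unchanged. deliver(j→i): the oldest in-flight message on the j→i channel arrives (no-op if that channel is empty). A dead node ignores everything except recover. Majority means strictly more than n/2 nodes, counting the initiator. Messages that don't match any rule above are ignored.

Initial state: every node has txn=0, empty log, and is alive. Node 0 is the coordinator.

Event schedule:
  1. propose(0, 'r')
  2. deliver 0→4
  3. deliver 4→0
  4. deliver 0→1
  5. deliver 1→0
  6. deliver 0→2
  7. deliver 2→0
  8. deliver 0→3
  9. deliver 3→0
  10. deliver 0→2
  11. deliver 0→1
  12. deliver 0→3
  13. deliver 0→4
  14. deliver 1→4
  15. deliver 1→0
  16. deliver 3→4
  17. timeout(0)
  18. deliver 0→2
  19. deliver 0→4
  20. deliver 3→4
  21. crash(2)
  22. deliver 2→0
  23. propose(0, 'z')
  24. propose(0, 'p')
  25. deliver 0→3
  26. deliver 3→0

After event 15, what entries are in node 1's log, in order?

e1 propose(0,'r'): 0[coor,t=1,-]
e2 deliver 0→4: 4[part,t=1,-]
e3 deliver 4→0: ·
e4 deliver 0→1: 1[part,t=1,-]
e5 deliver 1→0: ·
e6 deliver 0→2: 2[part,t=1,-]
e7 deliver 2→0: ·
e8 deliver 0→3: 3[part,t=1,-]
e9 deliver 3→0: 0[coor,t=1,r]
e10 deliver 0→2: 2[part,t=1,r]
e11 deliver 0→1: 1[part,t=1,r]
e12 deliver 0→3: 3[part,t=1,r]
e13 deliver 0→4: 4[part,t=1,r]
e14 deliver 1→4: ·
e15 deliver 1→0: ·

r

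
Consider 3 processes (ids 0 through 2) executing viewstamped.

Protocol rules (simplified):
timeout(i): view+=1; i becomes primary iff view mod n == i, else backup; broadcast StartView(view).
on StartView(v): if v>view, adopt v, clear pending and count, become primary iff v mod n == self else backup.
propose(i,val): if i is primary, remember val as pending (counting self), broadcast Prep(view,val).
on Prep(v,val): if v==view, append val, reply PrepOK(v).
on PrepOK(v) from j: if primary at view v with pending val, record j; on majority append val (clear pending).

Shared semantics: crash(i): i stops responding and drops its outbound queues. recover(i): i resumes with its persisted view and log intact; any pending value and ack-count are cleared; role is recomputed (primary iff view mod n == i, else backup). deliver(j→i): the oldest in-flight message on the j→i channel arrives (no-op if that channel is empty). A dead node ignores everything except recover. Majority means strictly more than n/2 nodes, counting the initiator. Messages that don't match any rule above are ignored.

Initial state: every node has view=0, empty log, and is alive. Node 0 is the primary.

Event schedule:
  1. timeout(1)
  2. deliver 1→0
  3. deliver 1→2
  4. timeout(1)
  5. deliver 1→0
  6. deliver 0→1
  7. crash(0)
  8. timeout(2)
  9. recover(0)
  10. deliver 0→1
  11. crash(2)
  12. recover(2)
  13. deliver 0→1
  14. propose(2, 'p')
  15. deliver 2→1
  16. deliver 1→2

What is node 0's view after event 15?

1. timeout(1):  <1:prim v1 ->
2. deliver 1→0:  <0:back v1 ->
3. deliver 1→2:  <2:back v1 ->
4. timeout(1):  <1:back v2 ->
5. deliver 1→0:  <0:back v2 ->
6. deliver 0→1:  nop
7. crash(0):  <0:✗back v2 ->
8. timeout(2):  <2:prim v2 ->
9. recover(0):  <0:back v2 ->
10. deliver 0→1:  nop
11. crash(2):  <2:✗prim v2 ->
12. recover(2):  <2:prim v2 ->
13. deliver 0→1:  nop
14. propose(2,'p'):  nop
15. deliver 2→1:  <1:back v2 p>

2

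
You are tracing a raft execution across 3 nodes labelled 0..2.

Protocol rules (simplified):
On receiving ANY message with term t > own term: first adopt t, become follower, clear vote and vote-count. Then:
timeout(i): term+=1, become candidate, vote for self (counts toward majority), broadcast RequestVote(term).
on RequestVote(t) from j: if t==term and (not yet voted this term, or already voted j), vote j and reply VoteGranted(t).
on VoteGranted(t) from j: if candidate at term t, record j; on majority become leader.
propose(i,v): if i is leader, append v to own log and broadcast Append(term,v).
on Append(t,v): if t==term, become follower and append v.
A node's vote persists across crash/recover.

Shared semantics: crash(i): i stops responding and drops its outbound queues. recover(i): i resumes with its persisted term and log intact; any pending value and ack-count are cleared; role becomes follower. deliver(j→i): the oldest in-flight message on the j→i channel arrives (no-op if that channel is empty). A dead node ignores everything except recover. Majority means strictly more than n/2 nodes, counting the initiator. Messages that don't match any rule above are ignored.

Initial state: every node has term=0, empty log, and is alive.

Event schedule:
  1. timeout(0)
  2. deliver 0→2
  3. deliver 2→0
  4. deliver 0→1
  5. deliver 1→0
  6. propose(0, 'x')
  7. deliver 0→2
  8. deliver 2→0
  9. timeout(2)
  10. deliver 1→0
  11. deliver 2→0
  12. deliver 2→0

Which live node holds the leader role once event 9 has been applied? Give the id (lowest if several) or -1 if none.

0

1. timeout(0):  <0:cand t1 ->
2. deliver 0→2:  <2:foll t1 ->
3. deliver 2→0:  <0:lead t1 ->
4. deliver 0→1:  <1:foll t1 ->
5. deliver 1→0:  nop
6. propose(0,'x'):  <0:lead t1 x>
7. deliver 0→2:  <2:foll t1 x>
8. deliver 2→0:  nop
9. timeout(2):  <2:cand t2 x>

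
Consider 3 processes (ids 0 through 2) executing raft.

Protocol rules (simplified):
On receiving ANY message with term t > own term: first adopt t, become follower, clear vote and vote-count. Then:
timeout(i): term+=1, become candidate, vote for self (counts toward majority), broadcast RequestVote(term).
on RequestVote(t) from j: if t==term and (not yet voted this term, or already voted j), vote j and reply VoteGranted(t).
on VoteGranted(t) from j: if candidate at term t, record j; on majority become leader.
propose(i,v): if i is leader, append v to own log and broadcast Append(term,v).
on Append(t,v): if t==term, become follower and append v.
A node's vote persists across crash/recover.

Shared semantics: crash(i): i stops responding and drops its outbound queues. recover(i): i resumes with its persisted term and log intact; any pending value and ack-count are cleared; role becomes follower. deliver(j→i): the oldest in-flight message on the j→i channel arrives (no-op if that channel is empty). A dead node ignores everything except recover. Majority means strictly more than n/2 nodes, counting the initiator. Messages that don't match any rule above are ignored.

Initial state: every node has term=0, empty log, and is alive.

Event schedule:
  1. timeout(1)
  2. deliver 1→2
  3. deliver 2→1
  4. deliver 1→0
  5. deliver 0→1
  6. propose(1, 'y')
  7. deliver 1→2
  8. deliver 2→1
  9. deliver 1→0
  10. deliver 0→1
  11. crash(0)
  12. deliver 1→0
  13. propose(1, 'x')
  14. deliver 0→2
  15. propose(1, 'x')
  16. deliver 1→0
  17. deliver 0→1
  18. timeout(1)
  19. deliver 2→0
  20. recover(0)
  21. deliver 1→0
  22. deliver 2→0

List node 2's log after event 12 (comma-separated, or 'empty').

y

1. timeout(1):  <1:cand t1 ->
2. deliver 1→2:  <2:foll t1 ->
3. deliver 2→1:  <1:lead t1 ->
4. deliver 1→0:  <0:foll t1 ->
5. deliver 0→1:  nop
6. propose(1,'y'):  <1:lead t1 y>
7. deliver 1→2:  <2:foll t1 y>
8. deliver 2→1:  nop
9. deliver 1→0:  <0:foll t1 y>
10. deliver 0→1:  nop
11. crash(0):  <0:✗foll t1 y>
12. deliver 1→0:  nop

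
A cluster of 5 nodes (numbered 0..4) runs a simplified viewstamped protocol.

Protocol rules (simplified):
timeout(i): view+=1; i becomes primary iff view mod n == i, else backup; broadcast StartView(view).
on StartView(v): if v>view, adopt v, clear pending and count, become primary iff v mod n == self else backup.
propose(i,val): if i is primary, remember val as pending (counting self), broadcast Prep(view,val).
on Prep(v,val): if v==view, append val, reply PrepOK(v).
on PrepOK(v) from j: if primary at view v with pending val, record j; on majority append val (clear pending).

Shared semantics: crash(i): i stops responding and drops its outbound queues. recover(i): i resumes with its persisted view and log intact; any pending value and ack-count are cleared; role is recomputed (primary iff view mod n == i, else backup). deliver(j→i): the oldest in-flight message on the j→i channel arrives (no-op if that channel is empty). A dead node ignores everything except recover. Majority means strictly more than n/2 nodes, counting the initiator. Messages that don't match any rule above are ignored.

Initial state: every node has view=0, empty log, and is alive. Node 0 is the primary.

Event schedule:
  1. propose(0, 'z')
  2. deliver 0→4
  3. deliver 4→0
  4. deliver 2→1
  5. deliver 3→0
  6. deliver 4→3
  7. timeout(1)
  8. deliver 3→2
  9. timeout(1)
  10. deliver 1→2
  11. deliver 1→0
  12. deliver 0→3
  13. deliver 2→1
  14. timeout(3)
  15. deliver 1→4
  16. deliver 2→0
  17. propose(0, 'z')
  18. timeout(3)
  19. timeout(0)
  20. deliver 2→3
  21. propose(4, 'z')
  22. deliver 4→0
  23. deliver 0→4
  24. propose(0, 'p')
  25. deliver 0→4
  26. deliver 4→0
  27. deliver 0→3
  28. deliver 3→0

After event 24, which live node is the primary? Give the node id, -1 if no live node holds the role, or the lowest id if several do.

-1

after 1 — propose(0,'z'): ·
after 2 — deliver 0→4: n4:back/v0/[z]
after 3 — deliver 4→0: ·
after 4 — deliver 2→1: ·
after 5 — deliver 3→0: ·
after 6 — deliver 4→3: ·
after 7 — timeout(1): n1:prim/v1/[-]
after 8 — deliver 3→2: ·
after 9 — timeout(1): n1:back/v2/[-]
after 10 — deliver 1→2: n2:back/v1/[-]
after 11 — deliver 1→0: n0:back/v1/[-]
after 12 — deliver 0→3: n3:back/v0/[z]
after 13 — deliver 2→1: ·
after 14 — timeout(3): n3:back/v1/[z]
after 15 — deliver 1→4: n4:back/v1/[z]
after 16 — deliver 2→0: ·
after 17 — propose(0,'z'): ·
after 18 — timeout(3): n3:back/v2/[z]
after 19 — timeout(0): n0:back/v2/[-]
after 20 — deliver 2→3: ·
after 21 — propose(4,'z'): ·
after 22 — deliver 4→0: ·
after 23 — deliver 0→4: n4:back/v2/[z]
after 24 — propose(0,'p'): ·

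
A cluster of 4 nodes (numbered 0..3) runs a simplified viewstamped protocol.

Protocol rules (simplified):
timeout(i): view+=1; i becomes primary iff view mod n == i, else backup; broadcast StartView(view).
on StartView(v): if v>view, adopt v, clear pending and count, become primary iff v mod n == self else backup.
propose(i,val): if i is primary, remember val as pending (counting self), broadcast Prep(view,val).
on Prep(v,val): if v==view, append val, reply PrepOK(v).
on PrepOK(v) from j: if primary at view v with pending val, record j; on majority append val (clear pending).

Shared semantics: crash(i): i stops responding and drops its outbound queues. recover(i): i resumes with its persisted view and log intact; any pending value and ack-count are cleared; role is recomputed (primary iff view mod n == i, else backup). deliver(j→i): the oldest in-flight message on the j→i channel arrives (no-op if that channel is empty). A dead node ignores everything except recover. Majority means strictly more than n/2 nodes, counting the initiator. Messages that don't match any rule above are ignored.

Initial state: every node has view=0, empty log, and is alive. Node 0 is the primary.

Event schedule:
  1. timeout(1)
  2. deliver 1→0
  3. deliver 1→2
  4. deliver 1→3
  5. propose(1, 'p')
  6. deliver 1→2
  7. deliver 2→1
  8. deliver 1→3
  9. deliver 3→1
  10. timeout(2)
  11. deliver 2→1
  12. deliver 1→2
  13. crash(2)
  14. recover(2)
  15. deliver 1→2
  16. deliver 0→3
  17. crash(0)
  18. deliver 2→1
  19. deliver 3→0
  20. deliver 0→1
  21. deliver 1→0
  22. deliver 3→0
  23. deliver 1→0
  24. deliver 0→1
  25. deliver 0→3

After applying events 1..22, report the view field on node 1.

after 1 — timeout(1): n1:prim/v1/[-]
after 2 — deliver 1→0: n0:back/v1/[-]
after 3 — deliver 1→2: n2:back/v1/[-]
after 4 — deliver 1→3: n3:back/v1/[-]
after 5 — propose(1,'p'): ·
after 6 — deliver 1→2: n2:back/v1/[p]
after 7 — deliver 2→1: ·
after 8 — deliver 1→3: n3:back/v1/[p]
after 9 — deliver 3→1: n1:prim/v1/[p]
after 10 — timeout(2): n2:prim/v2/[p]
after 11 — deliver 2→1: n1:back/v2/[p]
after 12 — deliver 1→2: ·
after 13 — crash(2): n2:✗prim/v2/[p]
after 14 — recover(2): n2:prim/v2/[p]
after 15 — deliver 1→2: ·
after 16 — deliver 0→3: ·
after 17 — crash(0): n0:✗back/v1/[-]
after 18 — deliver 2→1: ·
after 19 — deliver 3→0: ·
after 20 — deliver 0→1: ·
after 21 — deliver 1→0: ·
after 22 — deliver 3→0: ·

2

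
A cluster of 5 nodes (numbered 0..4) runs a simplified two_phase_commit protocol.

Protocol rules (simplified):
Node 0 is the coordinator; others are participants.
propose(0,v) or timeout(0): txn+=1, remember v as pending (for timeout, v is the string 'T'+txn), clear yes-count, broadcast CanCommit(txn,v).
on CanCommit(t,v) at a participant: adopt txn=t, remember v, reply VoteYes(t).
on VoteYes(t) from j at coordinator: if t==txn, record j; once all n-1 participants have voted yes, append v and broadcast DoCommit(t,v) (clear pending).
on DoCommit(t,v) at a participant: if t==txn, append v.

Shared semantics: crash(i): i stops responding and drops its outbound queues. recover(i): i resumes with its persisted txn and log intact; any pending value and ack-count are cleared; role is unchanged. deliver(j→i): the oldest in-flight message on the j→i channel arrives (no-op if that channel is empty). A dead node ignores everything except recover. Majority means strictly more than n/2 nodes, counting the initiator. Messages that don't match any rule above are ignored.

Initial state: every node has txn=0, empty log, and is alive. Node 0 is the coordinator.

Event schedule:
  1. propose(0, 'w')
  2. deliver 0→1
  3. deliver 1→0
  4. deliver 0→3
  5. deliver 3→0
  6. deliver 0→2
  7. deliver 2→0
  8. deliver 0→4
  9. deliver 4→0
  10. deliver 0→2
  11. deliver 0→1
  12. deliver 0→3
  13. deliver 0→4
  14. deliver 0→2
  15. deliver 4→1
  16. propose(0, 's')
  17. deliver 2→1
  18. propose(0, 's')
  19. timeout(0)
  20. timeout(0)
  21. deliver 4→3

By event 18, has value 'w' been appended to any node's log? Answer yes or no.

1. propose(0,'w'):  <0:coor t1 ->
2. deliver 0→1:  <1:part t1 ->
3. deliver 1→0:  nop
4. deliver 0→3:  <3:part t1 ->
5. deliver 3→0:  nop
6. deliver 0→2:  <2:part t1 ->
7. deliver 2→0:  nop
8. deliver 0→4:  <4:part t1 ->
9. deliver 4→0:  <0:coor t1 w>
10. deliver 0→2:  <2:part t1 w>
11. deliver 0→1:  <1:part t1 w>
12. deliver 0→3:  <3:part t1 w>
13. deliver 0→4:  <4:part t1 w>
14. deliver 0→2:  nop
15. deliver 4→1:  nop
16. propose(0,'s'):  <0:coor t2 w>
17. deliver 2→1:  nop
18. propose(0,'s'):  <0:coor t3 w>

yes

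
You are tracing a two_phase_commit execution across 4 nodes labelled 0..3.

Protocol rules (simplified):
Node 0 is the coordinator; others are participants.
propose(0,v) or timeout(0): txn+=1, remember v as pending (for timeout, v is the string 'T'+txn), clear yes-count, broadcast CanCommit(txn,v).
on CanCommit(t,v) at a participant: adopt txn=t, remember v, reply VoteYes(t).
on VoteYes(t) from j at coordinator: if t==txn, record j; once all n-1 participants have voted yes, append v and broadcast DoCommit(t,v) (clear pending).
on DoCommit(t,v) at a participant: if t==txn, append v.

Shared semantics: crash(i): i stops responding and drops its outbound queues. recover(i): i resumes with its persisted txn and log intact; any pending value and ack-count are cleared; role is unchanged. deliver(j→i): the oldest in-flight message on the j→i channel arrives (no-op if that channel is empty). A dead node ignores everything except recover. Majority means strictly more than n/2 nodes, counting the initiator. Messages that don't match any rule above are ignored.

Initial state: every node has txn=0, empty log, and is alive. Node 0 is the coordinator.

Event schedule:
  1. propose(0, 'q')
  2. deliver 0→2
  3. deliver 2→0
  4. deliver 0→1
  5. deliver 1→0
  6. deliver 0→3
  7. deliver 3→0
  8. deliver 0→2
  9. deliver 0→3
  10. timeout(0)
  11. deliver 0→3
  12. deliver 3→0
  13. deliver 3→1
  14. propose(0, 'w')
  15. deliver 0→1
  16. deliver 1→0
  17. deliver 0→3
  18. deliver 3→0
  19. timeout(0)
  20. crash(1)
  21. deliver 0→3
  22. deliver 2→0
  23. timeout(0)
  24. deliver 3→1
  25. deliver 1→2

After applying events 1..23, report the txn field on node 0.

5

1. propose(0,'q'):  <0:coor t1 ->
2. deliver 0→2:  <2:part t1 ->
3. deliver 2→0:  nop
4. deliver 0→1:  <1:part t1 ->
5. deliver 1→0:  nop
6. deliver 0→3:  <3:part t1 ->
7. deliver 3→0:  <0:coor t1 q>
8. deliver 0→2:  <2:part t1 q>
9. deliver 0→3:  <3:part t1 q>
10. timeout(0):  <0:coor t2 q>
11. deliver 0→3:  <3:part t2 q>
12. deliver 3→0:  nop
13. deliver 3→1:  nop
14. propose(0,'w'):  <0:coor t3 q>
15. deliver 0→1:  <1:part t1 q>
16. deliver 1→0:  nop
17. deliver 0→3:  <3:part t3 q>
18. deliver 3→0:  nop
19. timeout(0):  <0:coor t4 q>
20. crash(1):  <1:✗part t1 q>
21. deliver 0→3:  <3:part t4 q>
22. deliver 2→0:  nop
23. timeout(0):  <0:coor t5 q>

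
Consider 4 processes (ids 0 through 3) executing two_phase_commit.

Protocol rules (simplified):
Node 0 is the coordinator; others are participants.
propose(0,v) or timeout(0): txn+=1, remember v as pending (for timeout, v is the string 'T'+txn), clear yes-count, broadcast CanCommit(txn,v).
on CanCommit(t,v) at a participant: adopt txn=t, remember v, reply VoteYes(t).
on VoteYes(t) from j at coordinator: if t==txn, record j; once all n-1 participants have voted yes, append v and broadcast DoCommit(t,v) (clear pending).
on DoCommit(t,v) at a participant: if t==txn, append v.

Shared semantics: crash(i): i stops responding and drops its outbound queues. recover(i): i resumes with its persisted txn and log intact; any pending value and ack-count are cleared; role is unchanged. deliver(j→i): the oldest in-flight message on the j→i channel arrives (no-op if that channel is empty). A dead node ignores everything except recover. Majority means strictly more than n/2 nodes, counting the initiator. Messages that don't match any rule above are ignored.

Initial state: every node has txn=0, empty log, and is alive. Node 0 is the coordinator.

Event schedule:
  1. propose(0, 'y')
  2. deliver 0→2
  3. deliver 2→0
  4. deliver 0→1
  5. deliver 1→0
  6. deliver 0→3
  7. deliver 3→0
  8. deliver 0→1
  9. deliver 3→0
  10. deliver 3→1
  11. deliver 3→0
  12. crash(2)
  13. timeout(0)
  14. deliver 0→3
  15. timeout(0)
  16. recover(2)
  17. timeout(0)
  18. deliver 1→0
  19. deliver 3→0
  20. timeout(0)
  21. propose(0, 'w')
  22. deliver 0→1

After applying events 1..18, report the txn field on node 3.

1

e1 propose(0,'y'): 0[coor,t=1,-]
e2 deliver 0→2: 2[part,t=1,-]
e3 deliver 2→0: ·
e4 deliver 0→1: 1[part,t=1,-]
e5 deliver 1→0: ·
e6 deliver 0→3: 3[part,t=1,-]
e7 deliver 3→0: 0[coor,t=1,y]
e8 deliver 0→1: 1[part,t=1,y]
e9 deliver 3→0: ·
e10 deliver 3→1: ·
e11 deliver 3→0: ·
e12 crash(2): 2[✗part,t=1,-]
e13 timeout(0): 0[coor,t=2,y]
e14 deliver 0→3: 3[part,t=1,y]
e15 timeout(0): 0[coor,t=3,y]
e16 recover(2): 2[part,t=1,-]
e17 timeout(0): 0[coor,t=4,y]
e18 deliver 1→0: ·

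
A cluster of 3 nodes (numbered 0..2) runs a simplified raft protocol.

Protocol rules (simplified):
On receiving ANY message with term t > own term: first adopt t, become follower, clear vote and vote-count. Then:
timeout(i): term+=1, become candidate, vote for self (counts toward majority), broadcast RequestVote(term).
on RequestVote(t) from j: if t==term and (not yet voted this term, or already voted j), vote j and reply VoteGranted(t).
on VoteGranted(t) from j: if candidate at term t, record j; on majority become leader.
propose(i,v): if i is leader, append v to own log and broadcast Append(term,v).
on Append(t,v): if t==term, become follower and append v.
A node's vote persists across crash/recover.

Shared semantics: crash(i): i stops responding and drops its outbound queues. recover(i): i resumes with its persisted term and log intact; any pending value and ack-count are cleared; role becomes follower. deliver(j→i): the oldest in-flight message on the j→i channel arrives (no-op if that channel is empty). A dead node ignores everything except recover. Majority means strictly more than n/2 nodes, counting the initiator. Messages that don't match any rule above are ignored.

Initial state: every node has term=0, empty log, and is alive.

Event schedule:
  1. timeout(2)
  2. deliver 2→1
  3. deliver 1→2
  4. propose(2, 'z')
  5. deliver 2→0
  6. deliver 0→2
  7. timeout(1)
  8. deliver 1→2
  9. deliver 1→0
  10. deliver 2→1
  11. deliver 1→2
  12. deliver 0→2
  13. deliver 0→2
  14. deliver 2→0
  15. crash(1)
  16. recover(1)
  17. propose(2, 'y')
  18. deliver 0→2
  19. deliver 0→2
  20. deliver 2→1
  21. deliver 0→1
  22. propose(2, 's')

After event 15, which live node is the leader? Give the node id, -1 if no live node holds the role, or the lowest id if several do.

1. timeout(2):  <2:cand t1 ->
2. deliver 2→1:  <1:foll t1 ->
3. deliver 1→2:  <2:lead t1 ->
4. propose(2,'z'):  <2:lead t1 z>
5. deliver 2→0:  <0:foll t1 ->
6. deliver 0→2:  nop
7. timeout(1):  <1:cand t2 ->
8. deliver 1→2:  <2:foll t2 z>
9. deliver 1→0:  <0:foll t2 ->
10. deliver 2→1:  nop
11. deliver 1→2:  nop
12. deliver 0→2:  nop
13. deliver 0→2:  nop
14. deliver 2→0:  nop
15. crash(1):  <1:✗cand t2 ->

-1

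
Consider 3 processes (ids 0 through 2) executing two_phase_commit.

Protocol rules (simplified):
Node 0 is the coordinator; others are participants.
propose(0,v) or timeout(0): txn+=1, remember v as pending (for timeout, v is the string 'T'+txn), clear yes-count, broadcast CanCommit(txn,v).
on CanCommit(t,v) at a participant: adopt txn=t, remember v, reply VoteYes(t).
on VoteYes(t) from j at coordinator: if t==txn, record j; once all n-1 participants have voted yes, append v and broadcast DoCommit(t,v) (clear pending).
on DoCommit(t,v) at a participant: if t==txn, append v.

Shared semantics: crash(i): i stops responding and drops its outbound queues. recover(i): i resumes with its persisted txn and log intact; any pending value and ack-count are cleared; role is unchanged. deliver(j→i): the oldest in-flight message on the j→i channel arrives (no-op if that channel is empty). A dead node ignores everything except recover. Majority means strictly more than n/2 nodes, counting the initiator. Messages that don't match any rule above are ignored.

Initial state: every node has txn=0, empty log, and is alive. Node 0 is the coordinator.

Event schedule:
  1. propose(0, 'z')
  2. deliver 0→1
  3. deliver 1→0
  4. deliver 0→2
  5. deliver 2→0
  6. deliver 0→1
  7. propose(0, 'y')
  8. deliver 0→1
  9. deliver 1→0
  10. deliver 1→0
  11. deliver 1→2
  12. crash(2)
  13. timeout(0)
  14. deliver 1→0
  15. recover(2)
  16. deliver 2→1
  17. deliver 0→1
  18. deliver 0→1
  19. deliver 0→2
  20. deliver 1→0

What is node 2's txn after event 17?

[1] propose(0,'z') → N0(coor t1 [-])
[2] deliver 0→1 → N1(part t1 [-])
[3] deliver 1→0 → ∅
[4] deliver 0→2 → N2(part t1 [-])
[5] deliver 2→0 → N0(coor t1 [z])
[6] deliver 0→1 → N1(part t1 [z])
[7] propose(0,'y') → N0(coor t2 [z])
[8] deliver 0→1 → N1(part t2 [z])
[9] deliver 1→0 → ∅
[10] deliver 1→0 → ∅
[11] deliver 1→2 → ∅
[12] crash(2) → N2(✗part t1 [-])
[13] timeout(0) → N0(coor t3 [z])
[14] deliver 1→0 → ∅
[15] recover(2) → N2(part t1 [-])
[16] deliver 2→1 → ∅
[17] deliver 0→1 → N1(part t3 [z])

1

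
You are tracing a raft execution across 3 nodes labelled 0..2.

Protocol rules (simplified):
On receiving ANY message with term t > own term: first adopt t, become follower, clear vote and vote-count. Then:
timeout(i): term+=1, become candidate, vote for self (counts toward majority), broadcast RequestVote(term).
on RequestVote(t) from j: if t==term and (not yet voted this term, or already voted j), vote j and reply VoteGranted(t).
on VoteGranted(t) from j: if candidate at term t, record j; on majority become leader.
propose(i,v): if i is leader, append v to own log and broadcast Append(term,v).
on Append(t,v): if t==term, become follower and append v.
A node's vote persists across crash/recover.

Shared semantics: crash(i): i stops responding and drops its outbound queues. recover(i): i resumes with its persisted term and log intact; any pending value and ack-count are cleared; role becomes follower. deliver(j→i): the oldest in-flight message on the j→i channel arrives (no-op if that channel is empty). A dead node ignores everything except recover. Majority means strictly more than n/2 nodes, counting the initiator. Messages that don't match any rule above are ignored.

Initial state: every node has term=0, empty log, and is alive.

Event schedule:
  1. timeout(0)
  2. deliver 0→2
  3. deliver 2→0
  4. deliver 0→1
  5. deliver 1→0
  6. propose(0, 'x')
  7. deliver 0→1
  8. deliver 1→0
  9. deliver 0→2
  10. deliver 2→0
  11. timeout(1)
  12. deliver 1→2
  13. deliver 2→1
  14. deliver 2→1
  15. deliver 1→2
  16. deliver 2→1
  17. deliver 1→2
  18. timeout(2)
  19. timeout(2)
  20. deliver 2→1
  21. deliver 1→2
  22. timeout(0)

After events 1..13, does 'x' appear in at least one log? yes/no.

yes

1. timeout(0):  <0:cand t1 ->
2. deliver 0→2:  <2:foll t1 ->
3. deliver 2→0:  <0:lead t1 ->
4. deliver 0→1:  <1:foll t1 ->
5. deliver 1→0:  nop
6. propose(0,'x'):  <0:lead t1 x>
7. deliver 0→1:  <1:foll t1 x>
8. deliver 1→0:  nop
9. deliver 0→2:  <2:foll t1 x>
10. deliver 2→0:  nop
11. timeout(1):  <1:cand t2 x>
12. deliver 1→2:  <2:foll t2 x>
13. deliver 2→1:  <1:lead t2 x>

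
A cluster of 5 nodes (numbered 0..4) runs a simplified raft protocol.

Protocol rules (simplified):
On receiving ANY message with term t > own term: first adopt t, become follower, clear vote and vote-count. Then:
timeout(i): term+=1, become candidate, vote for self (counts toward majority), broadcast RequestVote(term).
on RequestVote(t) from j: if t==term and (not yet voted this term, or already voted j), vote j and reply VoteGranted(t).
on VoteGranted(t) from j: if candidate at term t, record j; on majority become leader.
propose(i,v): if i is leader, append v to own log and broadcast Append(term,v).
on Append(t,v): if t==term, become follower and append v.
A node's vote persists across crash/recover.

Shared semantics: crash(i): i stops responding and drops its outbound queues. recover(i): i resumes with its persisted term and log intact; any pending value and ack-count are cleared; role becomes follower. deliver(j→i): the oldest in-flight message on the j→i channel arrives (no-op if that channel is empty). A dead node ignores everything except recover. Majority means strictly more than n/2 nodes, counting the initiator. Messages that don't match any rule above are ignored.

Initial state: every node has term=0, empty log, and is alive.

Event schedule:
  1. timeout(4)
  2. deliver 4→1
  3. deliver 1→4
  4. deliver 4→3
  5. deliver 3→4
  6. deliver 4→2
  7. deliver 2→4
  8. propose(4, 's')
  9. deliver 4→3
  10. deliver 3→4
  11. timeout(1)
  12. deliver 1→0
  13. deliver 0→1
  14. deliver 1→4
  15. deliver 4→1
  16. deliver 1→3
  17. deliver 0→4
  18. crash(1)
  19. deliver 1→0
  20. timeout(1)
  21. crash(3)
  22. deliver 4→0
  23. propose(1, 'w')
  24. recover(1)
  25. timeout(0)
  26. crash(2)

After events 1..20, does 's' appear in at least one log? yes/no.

1. timeout(4):  <4:cand t1 ->
2. deliver 4→1:  <1:foll t1 ->
3. deliver 1→4:  nop
4. deliver 4→3:  <3:foll t1 ->
5. deliver 3→4:  <4:lead t1 ->
6. deliver 4→2:  <2:foll t1 ->
7. deliver 2→4:  nop
8. propose(4,'s'):  <4:lead t1 s>
9. deliver 4→3:  <3:foll t1 s>
10. deliver 3→4:  nop
11. timeout(1):  <1:cand t2 ->
12. deliver 1→0:  <0:foll t2 ->
13. deliver 0→1:  nop
14. deliver 1→4:  <4:foll t2 s>
15. deliver 4→1:  nop
16. deliver 1→3:  <3:foll t2 s>
17. deliver 0→4:  nop
18. crash(1):  <1:✗cand t2 ->
19. deliver 1→0:  nop
20. timeout(1):  nop

yes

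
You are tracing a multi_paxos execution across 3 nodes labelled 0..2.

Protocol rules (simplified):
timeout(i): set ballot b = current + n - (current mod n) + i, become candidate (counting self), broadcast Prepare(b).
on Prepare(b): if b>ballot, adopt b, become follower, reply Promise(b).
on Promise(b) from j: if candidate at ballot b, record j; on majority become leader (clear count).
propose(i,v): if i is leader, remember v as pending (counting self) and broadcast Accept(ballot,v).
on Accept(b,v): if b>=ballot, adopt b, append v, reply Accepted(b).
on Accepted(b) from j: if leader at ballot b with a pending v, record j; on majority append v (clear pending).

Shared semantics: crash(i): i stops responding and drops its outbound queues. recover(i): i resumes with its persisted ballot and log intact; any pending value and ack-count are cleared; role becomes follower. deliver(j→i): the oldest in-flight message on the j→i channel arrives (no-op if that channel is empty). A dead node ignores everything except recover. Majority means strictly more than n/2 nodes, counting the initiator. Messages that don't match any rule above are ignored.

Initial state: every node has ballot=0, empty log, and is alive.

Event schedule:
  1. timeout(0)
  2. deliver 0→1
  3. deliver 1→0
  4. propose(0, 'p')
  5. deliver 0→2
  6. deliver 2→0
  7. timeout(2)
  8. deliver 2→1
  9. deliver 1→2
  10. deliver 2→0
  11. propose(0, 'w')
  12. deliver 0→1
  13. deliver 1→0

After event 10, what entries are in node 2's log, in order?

empty

step 1 timeout(0): 0={cand,b=3,log=-}
step 2 deliver 0→1: 1={foll,b=3,log=-}
step 3 deliver 1→0: 0={lead,b=3,log=-}
step 4 propose(0,'p'): —
step 5 deliver 0→2: 2={foll,b=3,log=-}
step 6 deliver 2→0: —
step 7 timeout(2): 2={cand,b=8,log=-}
step 8 deliver 2→1: 1={foll,b=8,log=-}
step 9 deliver 1→2: 2={lead,b=8,log=-}
step 10 deliver 2→0: 0={foll,b=8,log=-}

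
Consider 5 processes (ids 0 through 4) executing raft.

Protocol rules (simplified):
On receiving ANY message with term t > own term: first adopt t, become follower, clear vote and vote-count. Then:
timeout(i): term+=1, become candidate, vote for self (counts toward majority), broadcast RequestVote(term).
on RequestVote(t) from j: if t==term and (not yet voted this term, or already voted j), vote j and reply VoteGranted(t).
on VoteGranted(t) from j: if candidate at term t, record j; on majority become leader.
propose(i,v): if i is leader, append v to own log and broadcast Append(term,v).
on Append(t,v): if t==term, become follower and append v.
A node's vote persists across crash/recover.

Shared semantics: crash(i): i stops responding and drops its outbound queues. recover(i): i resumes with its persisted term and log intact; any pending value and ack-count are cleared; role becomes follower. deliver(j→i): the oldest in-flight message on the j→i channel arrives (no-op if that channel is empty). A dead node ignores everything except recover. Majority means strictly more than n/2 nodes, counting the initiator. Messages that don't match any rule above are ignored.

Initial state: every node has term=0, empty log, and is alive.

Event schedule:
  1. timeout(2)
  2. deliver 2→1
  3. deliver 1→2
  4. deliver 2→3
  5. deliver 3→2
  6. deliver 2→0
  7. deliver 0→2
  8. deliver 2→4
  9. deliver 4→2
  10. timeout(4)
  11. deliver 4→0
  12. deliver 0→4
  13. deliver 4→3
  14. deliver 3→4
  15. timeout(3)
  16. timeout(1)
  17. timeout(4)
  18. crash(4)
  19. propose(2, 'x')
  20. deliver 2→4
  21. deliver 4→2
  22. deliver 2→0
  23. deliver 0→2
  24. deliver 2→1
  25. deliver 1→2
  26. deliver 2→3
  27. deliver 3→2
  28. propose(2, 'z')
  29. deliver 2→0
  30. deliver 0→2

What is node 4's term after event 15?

2

e1 timeout(2): 2[cand,t=1,-]
e2 deliver 2→1: 1[foll,t=1,-]
e3 deliver 1→2: ·
e4 deliver 2→3: 3[foll,t=1,-]
e5 deliver 3→2: 2[lead,t=1,-]
e6 deliver 2→0: 0[foll,t=1,-]
e7 deliver 0→2: ·
e8 deliver 2→4: 4[foll,t=1,-]
e9 deliver 4→2: ·
e10 timeout(4): 4[cand,t=2,-]
e11 deliver 4→0: 0[foll,t=2,-]
e12 deliver 0→4: ·
e13 deliver 4→3: 3[foll,t=2,-]
e14 deliver 3→4: 4[lead,t=2,-]
e15 timeout(3): 3[cand,t=3,-]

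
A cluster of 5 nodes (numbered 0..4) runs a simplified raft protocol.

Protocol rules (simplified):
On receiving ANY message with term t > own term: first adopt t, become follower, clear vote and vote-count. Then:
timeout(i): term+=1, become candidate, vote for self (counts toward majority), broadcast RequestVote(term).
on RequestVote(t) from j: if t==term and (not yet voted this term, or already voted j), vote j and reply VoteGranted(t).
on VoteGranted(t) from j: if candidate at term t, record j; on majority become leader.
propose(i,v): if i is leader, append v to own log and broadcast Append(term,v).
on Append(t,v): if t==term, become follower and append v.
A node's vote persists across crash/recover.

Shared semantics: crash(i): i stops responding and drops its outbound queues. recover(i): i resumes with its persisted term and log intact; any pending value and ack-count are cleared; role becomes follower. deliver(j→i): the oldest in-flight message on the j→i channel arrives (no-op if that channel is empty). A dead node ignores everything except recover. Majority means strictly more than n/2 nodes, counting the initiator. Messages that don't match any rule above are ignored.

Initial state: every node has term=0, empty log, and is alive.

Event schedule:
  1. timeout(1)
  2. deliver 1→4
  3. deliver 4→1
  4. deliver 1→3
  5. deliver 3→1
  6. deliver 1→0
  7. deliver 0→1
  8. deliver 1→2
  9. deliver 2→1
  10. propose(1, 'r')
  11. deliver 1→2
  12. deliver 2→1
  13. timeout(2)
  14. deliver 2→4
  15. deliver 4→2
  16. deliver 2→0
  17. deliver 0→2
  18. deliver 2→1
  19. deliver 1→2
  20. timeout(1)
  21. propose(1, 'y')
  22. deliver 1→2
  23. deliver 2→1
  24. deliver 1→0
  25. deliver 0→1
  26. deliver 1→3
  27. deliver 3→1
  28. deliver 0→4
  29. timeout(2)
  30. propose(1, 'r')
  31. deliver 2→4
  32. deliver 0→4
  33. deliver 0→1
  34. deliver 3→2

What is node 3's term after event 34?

1

e1 timeout(1): 1[cand,t=1,-]
e2 deliver 1→4: 4[foll,t=1,-]
e3 deliver 4→1: ·
e4 deliver 1→3: 3[foll,t=1,-]
e5 deliver 3→1: 1[lead,t=1,-]
e6 deliver 1→0: 0[foll,t=1,-]
e7 deliver 0→1: ·
e8 deliver 1→2: 2[foll,t=1,-]
e9 deliver 2→1: ·
e10 propose(1,'r'): 1[lead,t=1,r]
e11 deliver 1→2: 2[foll,t=1,r]
e12 deliver 2→1: ·
e13 timeout(2): 2[cand,t=2,r]
e14 deliver 2→4: 4[foll,t=2,-]
e15 deliver 4→2: ·
e16 deliver 2→0: 0[foll,t=2,-]
e17 deliver 0→2: 2[lead,t=2,r]
e18 deliver 2→1: 1[foll,t=2,r]
e19 deliver 1→2: ·
e20 timeout(1): 1[cand,t=3,r]
e21 propose(1,'y'): ·
e22 deliver 1→2: 2[foll,t=3,r]
e23 deliver 2→1: ·
e24 deliver 1→0: ·
e25 deliver 0→1: ·
e26 deliver 1→3: 3[foll,t=1,r]
e27 deliver 3→1: ·
e28 deliver 0→4: ·
e29 timeout(2): 2[cand,t=4,r]
e30 propose(1,'r'): ·
e31 deliver 2→4: 4[foll,t=4,-]
e32 deliver 0→4: ·
e33 deliver 0→1: ·
e34 deliver 3→2: ·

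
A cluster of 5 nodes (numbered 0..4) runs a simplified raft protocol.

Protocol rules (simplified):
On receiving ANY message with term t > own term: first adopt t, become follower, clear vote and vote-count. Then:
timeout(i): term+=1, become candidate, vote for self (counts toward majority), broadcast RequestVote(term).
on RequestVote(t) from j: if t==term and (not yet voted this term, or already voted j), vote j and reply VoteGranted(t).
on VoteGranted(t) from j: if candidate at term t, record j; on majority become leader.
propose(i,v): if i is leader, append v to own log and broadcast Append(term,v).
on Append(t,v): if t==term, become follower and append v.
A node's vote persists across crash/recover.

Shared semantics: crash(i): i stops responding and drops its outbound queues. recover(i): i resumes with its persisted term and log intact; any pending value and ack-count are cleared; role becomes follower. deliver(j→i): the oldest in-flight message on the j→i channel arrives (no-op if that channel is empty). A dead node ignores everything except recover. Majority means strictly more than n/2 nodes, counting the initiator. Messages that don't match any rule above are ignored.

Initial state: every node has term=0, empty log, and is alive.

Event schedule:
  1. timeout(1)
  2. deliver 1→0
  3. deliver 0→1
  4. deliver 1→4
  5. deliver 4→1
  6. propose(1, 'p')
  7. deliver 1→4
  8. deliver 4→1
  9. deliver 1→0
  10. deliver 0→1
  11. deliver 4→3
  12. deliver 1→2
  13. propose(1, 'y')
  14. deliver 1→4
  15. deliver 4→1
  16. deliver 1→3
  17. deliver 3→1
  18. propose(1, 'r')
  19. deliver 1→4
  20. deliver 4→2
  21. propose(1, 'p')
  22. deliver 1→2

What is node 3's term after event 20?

step 1 timeout(1): 1={cand,t=1,log=-}
step 2 deliver 1→0: 0={foll,t=1,log=-}
step 3 deliver 0→1: —
step 4 deliver 1→4: 4={foll,t=1,log=-}
step 5 deliver 4→1: 1={lead,t=1,log=-}
step 6 propose(1,'p'): 1={lead,t=1,log=p}
step 7 deliver 1→4: 4={foll,t=1,log=p}
step 8 deliver 4→1: —
step 9 deliver 1→0: 0={foll,t=1,log=p}
step 10 deliver 0→1: —
step 11 deliver 4→3: —
step 12 deliver 1→2: 2={foll,t=1,log=-}
step 13 propose(1,'y'): 1={lead,t=1,log=p,y}
step 14 deliver 1→4: 4={foll,t=1,log=p,y}
step 15 deliver 4→1: —
step 16 deliver 1→3: 3={foll,t=1,log=-}
step 17 deliver 3→1: —
step 18 propose(1,'r'): 1={lead,t=1,log=p,y,r}
step 19 deliver 1→4: 4={foll,t=1,log=p,y,r}
step 20 deliver 4→2: —

1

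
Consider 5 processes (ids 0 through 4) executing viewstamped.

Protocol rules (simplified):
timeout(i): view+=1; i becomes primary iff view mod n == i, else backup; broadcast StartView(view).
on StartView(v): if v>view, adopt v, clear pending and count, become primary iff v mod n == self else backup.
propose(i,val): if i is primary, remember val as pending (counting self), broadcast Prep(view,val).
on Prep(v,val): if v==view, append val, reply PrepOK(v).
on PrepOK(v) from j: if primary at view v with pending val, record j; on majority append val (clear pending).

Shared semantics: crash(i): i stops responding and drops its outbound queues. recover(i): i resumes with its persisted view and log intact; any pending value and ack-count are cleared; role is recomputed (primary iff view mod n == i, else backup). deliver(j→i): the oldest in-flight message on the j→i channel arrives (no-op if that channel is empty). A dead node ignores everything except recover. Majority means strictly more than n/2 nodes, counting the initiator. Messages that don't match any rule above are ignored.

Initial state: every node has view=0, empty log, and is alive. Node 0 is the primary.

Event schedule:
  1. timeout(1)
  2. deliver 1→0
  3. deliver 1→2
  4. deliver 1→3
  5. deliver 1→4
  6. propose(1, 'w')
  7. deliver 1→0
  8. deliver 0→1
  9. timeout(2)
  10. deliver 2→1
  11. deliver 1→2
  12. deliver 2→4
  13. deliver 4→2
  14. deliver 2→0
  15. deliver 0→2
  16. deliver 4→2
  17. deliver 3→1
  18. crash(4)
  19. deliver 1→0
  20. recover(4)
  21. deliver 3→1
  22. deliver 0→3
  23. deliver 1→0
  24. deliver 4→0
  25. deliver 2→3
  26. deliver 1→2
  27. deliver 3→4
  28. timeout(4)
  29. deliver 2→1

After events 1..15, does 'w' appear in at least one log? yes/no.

[1] timeout(1) → N1(prim v1 [-])
[2] deliver 1→0 → N0(back v1 [-])
[3] deliver 1→2 → N2(back v1 [-])
[4] deliver 1→3 → N3(back v1 [-])
[5] deliver 1→4 → N4(back v1 [-])
[6] propose(1,'w') → ∅
[7] deliver 1→0 → N0(back v1 [w])
[8] deliver 0→1 → ∅
[9] timeout(2) → N2(prim v2 [-])
[10] deliver 2→1 → N1(back v2 [-])
[11] deliver 1→2 → ∅
[12] deliver 2→4 → N4(back v2 [-])
[13] deliver 4→2 → ∅
[14] deliver 2→0 → N0(back v2 [w])
[15] deliver 0→2 → ∅

yes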